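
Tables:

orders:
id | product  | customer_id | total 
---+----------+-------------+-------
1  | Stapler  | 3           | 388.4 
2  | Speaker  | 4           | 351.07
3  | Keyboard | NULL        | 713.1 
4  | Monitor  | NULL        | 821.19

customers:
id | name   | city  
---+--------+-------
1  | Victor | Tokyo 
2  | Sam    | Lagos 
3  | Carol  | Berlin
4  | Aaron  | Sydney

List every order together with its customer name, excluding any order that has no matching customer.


INNER JOIN keeps only orders rows whose customer_id matches an id in customers. Walk through each order:
  - order 1 (Stapler): customer_id=3 -> matches Carol
  - order 2 (Speaker): customer_id=4 -> matches Aaron
  - order 3 (Keyboard): customer_id=NULL, no match -> dropped
  - order 4 (Monitor): customer_id=NULL, no match -> dropped
So 2 of 4 rows are dropped.

SQL:
SELECT a.product, b.name AS customer
FROM orders a
INNER JOIN customers b ON a.customer_id = b.id

Result:
product | customer
--------+---------
Stapler | Carol   
Speaker | Aaron   


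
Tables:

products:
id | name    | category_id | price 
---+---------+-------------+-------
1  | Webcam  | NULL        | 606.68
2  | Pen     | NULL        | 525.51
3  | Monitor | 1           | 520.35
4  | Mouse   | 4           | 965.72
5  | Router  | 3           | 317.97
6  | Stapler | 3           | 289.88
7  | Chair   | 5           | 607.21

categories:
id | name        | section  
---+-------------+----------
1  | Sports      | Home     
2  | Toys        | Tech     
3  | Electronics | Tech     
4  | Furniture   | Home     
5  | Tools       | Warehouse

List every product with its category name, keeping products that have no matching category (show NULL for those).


LEFT JOIN keeps every row from products (the left table); where category_id has no match in categories, the category columns become NULL. Walk through each product:
  - product 1 (Webcam): category_id=NULL, no match -> kept with NULL
  - product 2 (Pen): category_id=NULL, no match -> kept with NULL
  - product 3 (Monitor): category_id=1 -> matches Sports
  - product 4 (Mouse): category_id=4 -> matches Furniture
  - product 5 (Router): category_id=3 -> matches Electronics
  - product 6 (Stapler): category_id=3 -> matches Electronics
  - product 7 (Chair): category_id=5 -> matches Tools
All 7 rows appear; 2 have NULL category.

SQL:
SELECT a.name, b.name AS category
FROM products a
LEFT JOIN categories b ON a.category_id = b.id

Result:
name    | category   
--------+------------
Webcam  | NULL       
Pen     | NULL       
Monitor | Sports     
Mouse   | Furniture  
Router  | Electronics
Stapler | Electronics
Chair   | Tools      


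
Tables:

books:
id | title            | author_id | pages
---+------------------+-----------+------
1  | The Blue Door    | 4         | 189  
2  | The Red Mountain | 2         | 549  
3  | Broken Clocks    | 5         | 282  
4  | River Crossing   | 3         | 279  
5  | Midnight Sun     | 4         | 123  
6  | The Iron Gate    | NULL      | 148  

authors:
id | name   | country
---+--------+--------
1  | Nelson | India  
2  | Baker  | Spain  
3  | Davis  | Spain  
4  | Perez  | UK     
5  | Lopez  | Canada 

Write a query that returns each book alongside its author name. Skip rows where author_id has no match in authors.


INNER JOIN keeps only books rows whose author_id matches an id in authors. Walk through each book:
  - book 1 (The Blue Door): author_id=4 -> matches Perez
  - book 2 (The Red Mountain): author_id=2 -> matches Baker
  - book 3 (Broken Clocks): author_id=5 -> matches Lopez
  - book 4 (River Crossing): author_id=3 -> matches Davis
  - book 5 (Midnight Sun): author_id=4 -> matches Perez
  - book 6 (The Iron Gate): author_id=NULL, no match -> dropped
So 1 of 6 rows is dropped.

SQL:
SELECT a.title, b.name AS author
FROM books a
INNER JOIN authors b ON a.author_id = b.id

Result:
title            | author
-----------------+-------
The Blue Door    | Perez 
The Red Mountain | Baker 
Broken Clocks    | Lopez 
River Crossing   | Davis 
Midnight Sun     | Perez 


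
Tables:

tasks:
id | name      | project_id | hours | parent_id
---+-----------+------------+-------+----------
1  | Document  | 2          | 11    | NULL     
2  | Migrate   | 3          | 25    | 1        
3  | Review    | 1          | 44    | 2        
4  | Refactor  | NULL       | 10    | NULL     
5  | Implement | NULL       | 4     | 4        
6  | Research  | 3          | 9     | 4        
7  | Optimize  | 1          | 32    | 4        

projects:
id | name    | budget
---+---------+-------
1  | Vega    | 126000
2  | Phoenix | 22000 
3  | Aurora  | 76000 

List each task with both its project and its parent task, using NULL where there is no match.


Two LEFT JOINs from the same base table tasks: one to projects via project_id, one to tasks itself via parent_id. Both are LEFT so every task is preserved.
Match against projects:
  - task 1 (Document): project_id=2 -> matches Phoenix
  - task 2 (Migrate): project_id=3 -> matches Aurora
  - task 3 (Review): project_id=1 -> matches Vega
  - task 4 (Refactor): project_id=NULL, no match -> kept with NULL
  - task 5 (Implement): project_id=NULL, no match -> kept with NULL
  - task 6 (Research): project_id=3 -> matches Aurora
  - task 7 (Optimize): project_id=1 -> matches Vega
Match against tasks (self):
  - task 1 (Document): parent_id=NULL -> NULL
  - task 2 (Migrate): parent_id=1 -> Document
  - task 3 (Review): parent_id=2 -> Migrate
  - task 4 (Refactor): parent_id=NULL -> NULL
  - task 5 (Implement): parent_id=4 -> Refactor
  - task 6 (Research): parent_id=4 -> Refactor
  - task 7 (Optimize): parent_id=4 -> Refactor

SQL:
SELECT a.name, b.name AS project, c.name AS parent
FROM tasks a
LEFT JOIN projects b ON a.project_id = b.id
LEFT JOIN tasks c ON a.parent_id = c.id

Result:
name      | project | parent  
----------+---------+---------
Document  | Phoenix | NULL    
Migrate   | Aurora  | Document
Review    | Vega    | Migrate 
Refactor  | NULL    | NULL    
Implement | NULL    | Refactor
Research  | Aurora  | Refactor
Optimize  | Vega    | Refactor


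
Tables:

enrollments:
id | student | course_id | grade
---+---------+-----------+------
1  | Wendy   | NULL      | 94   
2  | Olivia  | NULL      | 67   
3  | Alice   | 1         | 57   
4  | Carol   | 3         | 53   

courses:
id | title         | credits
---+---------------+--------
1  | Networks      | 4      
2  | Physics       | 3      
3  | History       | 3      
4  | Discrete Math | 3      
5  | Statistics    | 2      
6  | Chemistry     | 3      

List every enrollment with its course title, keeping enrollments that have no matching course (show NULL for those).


LEFT JOIN keeps every row from enrollments (the left table); where course_id has no match in courses, the course columns become NULL. Walk through each enrollment:
  - enrollment 1 (Wendy): course_id=NULL, no match -> kept with NULL
  - enrollment 2 (Olivia): course_id=NULL, no match -> kept with NULL
  - enrollment 3 (Alice): course_id=1 -> matches Networks
  - enrollment 4 (Carol): course_id=3 -> matches History
All 4 rows appear; 2 have NULL course.

SQL:
SELECT a.student, b.title AS course
FROM enrollments a
LEFT JOIN courses b ON a.course_id = b.id

Result:
student | course  
--------+---------
Wendy   | NULL    
Olivia  | NULL    
Alice   | Networks
Carol   | History 


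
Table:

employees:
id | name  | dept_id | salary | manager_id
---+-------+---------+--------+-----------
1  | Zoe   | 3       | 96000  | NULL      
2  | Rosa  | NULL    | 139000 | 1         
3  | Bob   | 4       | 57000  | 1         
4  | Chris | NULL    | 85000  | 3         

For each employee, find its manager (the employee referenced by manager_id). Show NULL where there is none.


This is a self-join: employees is joined to a second copy of itself, matching each row's manager_id to another row's id. Use LEFT JOIN so rows with manager_id=NULL are kept.
  - employee 1 (Zoe): manager_id=NULL -> NULL
  - employee 2 (Rosa): manager_id=1 -> Zoe
  - employee 3 (Bob): manager_id=1 -> Zoe
  - employee 4 (Chris): manager_id=3 -> Bob

SQL:
SELECT a.name AS item, b.name AS manager
FROM employees a
LEFT JOIN employees b ON a.manager_id = b.id

Result:
item  | manager
------+--------
Zoe   | NULL   
Rosa  | Zoe    
Bob   | Zoe    
Chris | Bob    


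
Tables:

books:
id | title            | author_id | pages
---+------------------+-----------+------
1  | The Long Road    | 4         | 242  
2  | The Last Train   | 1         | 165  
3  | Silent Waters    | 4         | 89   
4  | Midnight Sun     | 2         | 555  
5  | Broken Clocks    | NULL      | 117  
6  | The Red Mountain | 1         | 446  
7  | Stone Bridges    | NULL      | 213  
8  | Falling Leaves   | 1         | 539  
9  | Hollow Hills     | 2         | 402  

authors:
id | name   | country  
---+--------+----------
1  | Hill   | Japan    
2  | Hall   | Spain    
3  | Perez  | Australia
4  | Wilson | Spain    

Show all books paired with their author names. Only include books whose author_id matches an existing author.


INNER JOIN keeps only books rows whose author_id matches an id in authors. Walk through each book:
  - book 1 (The Long Road): author_id=4 -> matches Wilson
  - book 2 (The Last Train): author_id=1 -> matches Hill
  - book 3 (Silent Waters): author_id=4 -> matches Wilson
  - book 4 (Midnight Sun): author_id=2 -> matches Hall
  - book 5 (Broken Clocks): author_id=NULL, no match -> dropped
  - book 6 (The Red Mountain): author_id=1 -> matches Hill
  - book 7 (Stone Bridges): author_id=NULL, no match -> dropped
  - book 8 (Falling Leaves): author_id=1 -> matches Hill
  - book 9 (Hollow Hills): author_id=2 -> matches Hall
So 2 of 9 rows are dropped.

SQL:
SELECT a.title, b.name AS author
FROM books a
INNER JOIN authors b ON a.author_id = b.id

Result:
title            | author
-----------------+-------
The Long Road    | Wilson
The Last Train   | Hill  
Silent Waters    | Wilson
Midnight Sun     | Hall  
The Red Mountain | Hill  
Falling Leaves   | Hill  
Hollow Hills     | Hall  


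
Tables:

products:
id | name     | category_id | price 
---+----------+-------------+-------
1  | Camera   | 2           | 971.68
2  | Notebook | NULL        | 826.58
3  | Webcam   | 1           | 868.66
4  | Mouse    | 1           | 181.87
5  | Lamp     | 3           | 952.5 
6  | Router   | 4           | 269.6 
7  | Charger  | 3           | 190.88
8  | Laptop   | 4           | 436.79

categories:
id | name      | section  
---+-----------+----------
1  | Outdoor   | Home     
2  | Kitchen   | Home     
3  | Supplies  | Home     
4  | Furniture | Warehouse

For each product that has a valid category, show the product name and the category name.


INNER JOIN keeps only products rows whose category_id matches an id in categories. Walk through each product:
  - product 1 (Camera): category_id=2 -> matches Kitchen
  - product 2 (Notebook): category_id=NULL, no match -> dropped
  - product 3 (Webcam): category_id=1 -> matches Outdoor
  - product 4 (Mouse): category_id=1 -> matches Outdoor
  - product 5 (Lamp): category_id=3 -> matches Supplies
  - product 6 (Router): category_id=4 -> matches Furniture
  - product 7 (Charger): category_id=3 -> matches Supplies
  - product 8 (Laptop): category_id=4 -> matches Furniture
So 1 of 8 rows is dropped.

SQL:
SELECT a.name, b.name AS category
FROM products a
INNER JOIN categories b ON a.category_id = b.id

Result:
name    | category 
--------+----------
Camera  | Kitchen  
Webcam  | Outdoor  
Mouse   | Outdoor  
Lamp    | Supplies 
Router  | Furniture
Charger | Supplies 
Laptop  | Furniture


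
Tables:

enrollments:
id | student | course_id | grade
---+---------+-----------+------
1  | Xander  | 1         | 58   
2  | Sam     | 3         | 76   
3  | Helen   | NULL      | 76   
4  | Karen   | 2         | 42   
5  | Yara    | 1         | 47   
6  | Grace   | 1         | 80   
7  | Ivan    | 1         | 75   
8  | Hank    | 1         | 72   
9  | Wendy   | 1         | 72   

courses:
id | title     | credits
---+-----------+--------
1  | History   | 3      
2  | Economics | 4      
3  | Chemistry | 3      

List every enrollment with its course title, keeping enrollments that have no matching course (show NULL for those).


LEFT JOIN keeps every row from enrollments (the left table); where course_id has no match in courses, the course columns become NULL. Walk through each enrollment:
  - enrollment 1 (Xander): course_id=1 -> matches History
  - enrollment 2 (Sam): course_id=3 -> matches Chemistry
  - enrollment 3 (Helen): course_id=NULL, no match -> kept with NULL
  - enrollment 4 (Karen): course_id=2 -> matches Economics
  - enrollment 5 (Yara): course_id=1 -> matches History
  - enrollment 6 (Grace): course_id=1 -> matches History
  - enrollment 7 (Ivan): course_id=1 -> matches History
  - enrollment 8 (Hank): course_id=1 -> matches History
  - enrollment 9 (Wendy): course_id=1 -> matches History
All 9 rows appear; 1 has NULL course.

SQL:
SELECT a.student, b.title AS course
FROM enrollments a
LEFT JOIN courses b ON a.course_id = b.id

Result:
student | course   
--------+----------
Xander  | History  
Sam     | Chemistry
Helen   | NULL     
Karen   | Economics
Yara    | History  
Grace   | History  
Ivan    | History  
Hank    | History  
Wendy   | History  


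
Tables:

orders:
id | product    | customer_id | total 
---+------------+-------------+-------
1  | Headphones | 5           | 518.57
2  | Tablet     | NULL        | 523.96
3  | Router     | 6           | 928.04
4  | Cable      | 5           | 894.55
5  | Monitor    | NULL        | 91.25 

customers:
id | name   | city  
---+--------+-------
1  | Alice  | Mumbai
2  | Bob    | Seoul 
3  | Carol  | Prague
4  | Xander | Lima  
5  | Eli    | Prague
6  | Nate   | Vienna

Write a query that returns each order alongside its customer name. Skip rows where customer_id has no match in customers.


INNER JOIN keeps only orders rows whose customer_id matches an id in customers. Walk through each order:
  - order 1 (Headphones): customer_id=5 -> matches Eli
  - order 2 (Tablet): customer_id=NULL, no match -> dropped
  - order 3 (Router): customer_id=6 -> matches Nate
  - order 4 (Cable): customer_id=5 -> matches Eli
  - order 5 (Monitor): customer_id=NULL, no match -> dropped
So 2 of 5 rows are dropped.

SQL:
SELECT a.product, b.name AS customer
FROM orders a
INNER JOIN customers b ON a.customer_id = b.id

Result:
product    | customer
-----------+---------
Headphones | Eli     
Router     | Nate    
Cable      | Eli     


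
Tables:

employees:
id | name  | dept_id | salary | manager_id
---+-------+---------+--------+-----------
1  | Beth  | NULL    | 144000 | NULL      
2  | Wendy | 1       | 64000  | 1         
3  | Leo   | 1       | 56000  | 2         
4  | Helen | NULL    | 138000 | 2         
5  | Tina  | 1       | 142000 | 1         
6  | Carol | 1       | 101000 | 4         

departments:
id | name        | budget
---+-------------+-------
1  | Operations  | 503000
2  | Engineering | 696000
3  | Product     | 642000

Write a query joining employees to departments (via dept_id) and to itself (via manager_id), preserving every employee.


Two LEFT JOINs from the same base table employees: one to departments via dept_id, one to employees itself via manager_id. Both are LEFT so every employee is preserved.
Match against departments:
  - employee 1 (Beth): dept_id=NULL, no match -> kept with NULL
  - employee 2 (Wendy): dept_id=1 -> matches Operations
  - employee 3 (Leo): dept_id=1 -> matches Operations
  - employee 4 (Helen): dept_id=NULL, no match -> kept with NULL
  - employee 5 (Tina): dept_id=1 -> matches Operations
  - employee 6 (Carol): dept_id=1 -> matches Operations
Match against employees (self):
  - employee 1 (Beth): manager_id=NULL -> NULL
  - employee 2 (Wendy): manager_id=1 -> Beth
  - employee 3 (Leo): manager_id=2 -> Wendy
  - employee 4 (Helen): manager_id=2 -> Wendy
  - employee 5 (Tina): manager_id=1 -> Beth
  - employee 6 (Carol): manager_id=4 -> Helen

SQL:
SELECT a.name, b.name AS department, c.name AS manager
FROM employees a
LEFT JOIN departments b ON a.dept_id = b.id
LEFT JOIN employees c ON a.manager_id = c.id

Result:
name  | department | manager
------+------------+--------
Beth  | NULL       | NULL   
Wendy | Operations | Beth   
Leo   | Operations | Wendy  
Helen | NULL       | Wendy  
Tina  | Operations | Beth   
Carol | Operations | Helen  


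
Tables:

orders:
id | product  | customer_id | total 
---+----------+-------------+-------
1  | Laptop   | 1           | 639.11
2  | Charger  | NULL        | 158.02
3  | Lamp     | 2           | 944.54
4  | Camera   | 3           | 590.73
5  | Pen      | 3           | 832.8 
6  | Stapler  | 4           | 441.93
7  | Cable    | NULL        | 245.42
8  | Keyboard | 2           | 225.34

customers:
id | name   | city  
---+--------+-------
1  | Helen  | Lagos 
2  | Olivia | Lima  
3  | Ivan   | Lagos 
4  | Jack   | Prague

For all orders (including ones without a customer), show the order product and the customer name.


LEFT JOIN keeps every row from orders (the left table); where customer_id has no match in customers, the customer columns become NULL. Walk through each order:
  - order 1 (Laptop): customer_id=1 -> matches Helen
  - order 2 (Charger): customer_id=NULL, no match -> kept with NULL
  - order 3 (Lamp): customer_id=2 -> matches Olivia
  - order 4 (Camera): customer_id=3 -> matches Ivan
  - order 5 (Pen): customer_id=3 -> matches Ivan
  - order 6 (Stapler): customer_id=4 -> matches Jack
  - order 7 (Cable): customer_id=NULL, no match -> kept with NULL
  - order 8 (Keyboard): customer_id=2 -> matches Olivia
All 8 rows appear; 2 have NULL customer.

SQL:
SELECT a.product, b.name AS customer
FROM orders a
LEFT JOIN customers b ON a.customer_id = b.id

Result:
product  | customer
---------+---------
Laptop   | Helen   
Charger  | NULL    
Lamp     | Olivia  
Camera   | Ivan    
Pen      | Ivan    
Stapler  | Jack    
Cable    | NULL    
Keyboard | Olivia  


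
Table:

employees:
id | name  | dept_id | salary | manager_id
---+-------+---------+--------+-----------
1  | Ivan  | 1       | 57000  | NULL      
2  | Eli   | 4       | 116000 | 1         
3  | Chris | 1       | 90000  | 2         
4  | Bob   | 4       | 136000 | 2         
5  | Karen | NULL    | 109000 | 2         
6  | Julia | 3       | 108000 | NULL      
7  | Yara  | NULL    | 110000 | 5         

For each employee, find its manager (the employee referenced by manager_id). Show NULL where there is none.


This is a self-join: employees is joined to a second copy of itself, matching each row's manager_id to another row's id. Use LEFT JOIN so rows with manager_id=NULL are kept.
  - employee 1 (Ivan): manager_id=NULL -> NULL
  - employee 2 (Eli): manager_id=1 -> Ivan
  - employee 3 (Chris): manager_id=2 -> Eli
  - employee 4 (Bob): manager_id=2 -> Eli
  - employee 5 (Karen): manager_id=2 -> Eli
  - employee 6 (Julia): manager_id=NULL -> NULL
  - employee 7 (Yara): manager_id=5 -> Karen

SQL:
SELECT a.name AS item, b.name AS manager
FROM employees a
LEFT JOIN employees b ON a.manager_id = b.id

Result:
item  | manager
------+--------
Ivan  | NULL   
Eli   | Ivan   
Chris | Eli    
Bob   | Eli    
Karen | Eli    
Julia | NULL   
Yara  | Karen  


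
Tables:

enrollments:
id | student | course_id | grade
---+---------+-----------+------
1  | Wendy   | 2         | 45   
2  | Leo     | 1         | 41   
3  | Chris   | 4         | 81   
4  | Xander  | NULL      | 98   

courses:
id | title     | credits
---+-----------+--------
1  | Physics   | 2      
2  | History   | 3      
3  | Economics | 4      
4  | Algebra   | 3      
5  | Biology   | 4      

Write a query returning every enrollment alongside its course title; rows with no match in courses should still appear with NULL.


LEFT JOIN keeps every row from enrollments (the left table); where course_id has no match in courses, the course columns become NULL. Walk through each enrollment:
  - enrollment 1 (Wendy): course_id=2 -> matches History
  - enrollment 2 (Leo): course_id=1 -> matches Physics
  - enrollment 3 (Chris): course_id=4 -> matches Algebra
  - enrollment 4 (Xander): course_id=NULL, no match -> kept with NULL
All 4 rows appear; 1 has NULL course.

SQL:
SELECT a.student, b.title AS course
FROM enrollments a
LEFT JOIN courses b ON a.course_id = b.id

Result:
student | course 
--------+--------
Wendy   | History
Leo     | Physics
Chris   | Algebra
Xander  | NULL   


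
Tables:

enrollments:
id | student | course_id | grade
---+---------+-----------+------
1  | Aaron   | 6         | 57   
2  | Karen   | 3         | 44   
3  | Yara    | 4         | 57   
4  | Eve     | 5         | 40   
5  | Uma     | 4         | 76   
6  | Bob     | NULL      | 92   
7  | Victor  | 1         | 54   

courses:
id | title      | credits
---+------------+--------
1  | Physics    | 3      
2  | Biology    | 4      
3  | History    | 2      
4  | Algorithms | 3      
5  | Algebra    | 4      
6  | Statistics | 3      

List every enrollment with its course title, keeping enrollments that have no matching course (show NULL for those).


LEFT JOIN keeps every row from enrollments (the left table); where course_id has no match in courses, the course columns become NULL. Walk through each enrollment:
  - enrollment 1 (Aaron): course_id=6 -> matches Statistics
  - enrollment 2 (Karen): course_id=3 -> matches History
  - enrollment 3 (Yara): course_id=4 -> matches Algorithms
  - enrollment 4 (Eve): course_id=5 -> matches Algebra
  - enrollment 5 (Uma): course_id=4 -> matches Algorithms
  - enrollment 6 (Bob): course_id=NULL, no match -> kept with NULL
  - enrollment 7 (Victor): course_id=1 -> matches Physics
All 7 rows appear; 1 has NULL course.

SQL:
SELECT a.student, b.title AS course
FROM enrollments a
LEFT JOIN courses b ON a.course_id = b.id

Result:
student | course    
--------+-----------
Aaron   | Statistics
Karen   | History   
Yara    | Algorithms
Eve     | Algebra   
Uma     | Algorithms
Bob     | NULL      
Victor  | Physics   


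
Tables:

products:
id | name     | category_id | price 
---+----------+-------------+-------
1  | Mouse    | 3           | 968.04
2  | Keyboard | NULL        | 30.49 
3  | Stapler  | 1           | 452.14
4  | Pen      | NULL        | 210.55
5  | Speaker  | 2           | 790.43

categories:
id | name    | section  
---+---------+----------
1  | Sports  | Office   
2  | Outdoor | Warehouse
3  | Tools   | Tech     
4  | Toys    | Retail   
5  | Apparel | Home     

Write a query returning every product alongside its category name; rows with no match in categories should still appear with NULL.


LEFT JOIN keeps every row from products (the left table); where category_id has no match in categories, the category columns become NULL. Walk through each product:
  - product 1 (Mouse): category_id=3 -> matches Tools
  - product 2 (Keyboard): category_id=NULL, no match -> kept with NULL
  - product 3 (Stapler): category_id=1 -> matches Sports
  - product 4 (Pen): category_id=NULL, no match -> kept with NULL
  - product 5 (Speaker): category_id=2 -> matches Outdoor
All 5 rows appear; 2 have NULL category.

SQL:
SELECT a.name, b.name AS category
FROM products a
LEFT JOIN categories b ON a.category_id = b.id

Result:
name     | category
---------+---------
Mouse    | Tools   
Keyboard | NULL    
Stapler  | Sports  
Pen      | NULL    
Speaker  | Outdoor 


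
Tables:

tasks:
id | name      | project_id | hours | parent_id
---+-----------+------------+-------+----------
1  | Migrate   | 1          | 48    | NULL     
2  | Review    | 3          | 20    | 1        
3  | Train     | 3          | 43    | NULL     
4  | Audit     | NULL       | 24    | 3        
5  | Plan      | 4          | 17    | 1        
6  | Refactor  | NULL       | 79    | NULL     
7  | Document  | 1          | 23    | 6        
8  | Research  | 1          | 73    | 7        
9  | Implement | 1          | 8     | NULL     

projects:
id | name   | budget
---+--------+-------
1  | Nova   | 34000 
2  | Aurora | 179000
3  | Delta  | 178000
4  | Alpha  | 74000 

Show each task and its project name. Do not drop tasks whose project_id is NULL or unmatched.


LEFT JOIN keeps every row from tasks (the left table); where project_id has no match in projects, the project columns become NULL. Walk through each task:
  - task 1 (Migrate): project_id=1 -> matches Nova
  - task 2 (Review): project_id=3 -> matches Delta
  - task 3 (Train): project_id=3 -> matches Delta
  - task 4 (Audit): project_id=NULL, no match -> kept with NULL
  - task 5 (Plan): project_id=4 -> matches Alpha
  - task 6 (Refactor): project_id=NULL, no match -> kept with NULL
  - task 7 (Document): project_id=1 -> matches Nova
  - task 8 (Research): project_id=1 -> matches Nova
  - task 9 (Implement): project_id=1 -> matches Nova
All 9 rows appear; 2 have NULL project.

SQL:
SELECT a.name, b.name AS project
FROM tasks a
LEFT JOIN projects b ON a.project_id = b.id

Result:
name      | project
----------+--------
Migrate   | Nova   
Review    | Delta  
Train     | Delta  
Audit     | NULL   
Plan      | Alpha  
Refactor  | NULL   
Document  | Nova   
Research  | Nova   
Implement | Nova   


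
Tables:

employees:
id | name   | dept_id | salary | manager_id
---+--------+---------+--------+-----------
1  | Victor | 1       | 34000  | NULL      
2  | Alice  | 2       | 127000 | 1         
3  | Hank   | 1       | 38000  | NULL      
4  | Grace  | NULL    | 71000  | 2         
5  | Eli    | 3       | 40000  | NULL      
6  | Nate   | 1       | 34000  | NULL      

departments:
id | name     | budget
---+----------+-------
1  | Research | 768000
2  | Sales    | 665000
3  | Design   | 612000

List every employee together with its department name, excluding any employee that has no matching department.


INNER JOIN keeps only employees rows whose dept_id matches an id in departments. Walk through each employee:
  - employee 1 (Victor): dept_id=1 -> matches Research
  - employee 2 (Alice): dept_id=2 -> matches Sales
  - employee 3 (Hank): dept_id=1 -> matches Research
  - employee 4 (Grace): dept_id=NULL, no match -> dropped
  - employee 5 (Eli): dept_id=3 -> matches Design
  - employee 6 (Nate): dept_id=1 -> matches Research
So 1 of 6 rows is dropped.

SQL:
SELECT a.name, b.name AS department
FROM employees a
INNER JOIN departments b ON a.dept_id = b.id

Result:
name   | department
-------+-----------
Victor | Research  
Alice  | Sales     
Hank   | Research  
Eli    | Design    
Nate   | Research  


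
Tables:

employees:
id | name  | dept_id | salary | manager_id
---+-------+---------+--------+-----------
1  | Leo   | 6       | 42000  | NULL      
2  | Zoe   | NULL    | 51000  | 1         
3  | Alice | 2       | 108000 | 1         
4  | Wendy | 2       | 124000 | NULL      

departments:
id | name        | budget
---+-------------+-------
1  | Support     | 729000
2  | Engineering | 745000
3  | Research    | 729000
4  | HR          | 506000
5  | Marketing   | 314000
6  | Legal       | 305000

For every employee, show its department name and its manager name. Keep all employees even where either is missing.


Two LEFT JOINs from the same base table employees: one to departments via dept_id, one to employees itself via manager_id. Both are LEFT so every employee is preserved.
Match against departments:
  - employee 1 (Leo): dept_id=6 -> matches Legal
  - employee 2 (Zoe): dept_id=NULL, no match -> kept with NULL
  - employee 3 (Alice): dept_id=2 -> matches Engineering
  - employee 4 (Wendy): dept_id=2 -> matches Engineering
Match against employees (self):
  - employee 1 (Leo): manager_id=NULL -> NULL
  - employee 2 (Zoe): manager_id=1 -> Leo
  - employee 3 (Alice): manager_id=1 -> Leo
  - employee 4 (Wendy): manager_id=NULL -> NULL

SQL:
SELECT a.name, b.name AS department, c.name AS manager
FROM employees a
LEFT JOIN departments b ON a.dept_id = b.id
LEFT JOIN employees c ON a.manager_id = c.id

Result:
name  | department  | manager
------+-------------+--------
Leo   | Legal       | NULL   
Zoe   | NULL        | Leo    
Alice | Engineering | Leo    
Wendy | Engineering | NULL   


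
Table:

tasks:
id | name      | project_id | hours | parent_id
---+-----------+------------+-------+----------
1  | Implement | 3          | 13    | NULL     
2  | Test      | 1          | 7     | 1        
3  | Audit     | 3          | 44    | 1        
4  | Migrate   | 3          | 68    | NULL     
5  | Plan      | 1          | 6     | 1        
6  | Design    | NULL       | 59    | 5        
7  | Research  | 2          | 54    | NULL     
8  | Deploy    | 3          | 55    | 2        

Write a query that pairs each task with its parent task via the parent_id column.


This is a self-join: tasks is joined to a second copy of itself, matching each row's parent_id to another row's id. Use LEFT JOIN so rows with parent_id=NULL are kept.
  - task 1 (Implement): parent_id=NULL -> NULL
  - task 2 (Test): parent_id=1 -> Implement
  - task 3 (Audit): parent_id=1 -> Implement
  - task 4 (Migrate): parent_id=NULL -> NULL
  - task 5 (Plan): parent_id=1 -> Implement
  - task 6 (Design): parent_id=5 -> Plan
  - task 7 (Research): parent_id=NULL -> NULL
  - task 8 (Deploy): parent_id=2 -> Test

SQL:
SELECT a.name AS item, b.name AS parent
FROM tasks a
LEFT JOIN tasks b ON a.parent_id = b.id

Result:
item      | parent   
----------+----------
Implement | NULL     
Test      | Implement
Audit     | Implement
Migrate   | NULL     
Plan      | Implement
Design    | Plan     
Research  | NULL     
Deploy    | Test     


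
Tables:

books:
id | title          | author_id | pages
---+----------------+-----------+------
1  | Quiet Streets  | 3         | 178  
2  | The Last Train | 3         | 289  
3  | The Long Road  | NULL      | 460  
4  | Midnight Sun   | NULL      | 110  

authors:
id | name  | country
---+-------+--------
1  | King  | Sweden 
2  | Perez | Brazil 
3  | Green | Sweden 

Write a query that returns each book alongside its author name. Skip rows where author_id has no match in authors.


INNER JOIN keeps only books rows whose author_id matches an id in authors. Walk through each book:
  - book 1 (Quiet Streets): author_id=3 -> matches Green
  - book 2 (The Last Train): author_id=3 -> matches Green
  - book 3 (The Long Road): author_id=NULL, no match -> dropped
  - book 4 (Midnight Sun): author_id=NULL, no match -> dropped
So 2 of 4 rows are dropped.

SQL:
SELECT a.title, b.name AS author
FROM books a
INNER JOIN authors b ON a.author_id = b.id

Result:
title          | author
---------------+-------
Quiet Streets  | Green 
The Last Train | Green 


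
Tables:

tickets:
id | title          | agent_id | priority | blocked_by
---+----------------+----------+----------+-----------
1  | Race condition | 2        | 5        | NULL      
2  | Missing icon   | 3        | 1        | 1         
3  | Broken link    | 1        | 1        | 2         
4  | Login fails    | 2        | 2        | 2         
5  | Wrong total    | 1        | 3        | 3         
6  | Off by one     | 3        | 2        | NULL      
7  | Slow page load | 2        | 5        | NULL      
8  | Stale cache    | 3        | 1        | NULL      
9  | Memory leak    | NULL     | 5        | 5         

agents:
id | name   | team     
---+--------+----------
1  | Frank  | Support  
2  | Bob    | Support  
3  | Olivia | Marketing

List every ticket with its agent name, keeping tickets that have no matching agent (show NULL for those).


LEFT JOIN keeps every row from tickets (the left table); where agent_id has no match in agents, the agent columns become NULL. Walk through each ticket:
  - ticket 1 (Race condition): agent_id=2 -> matches Bob
  - ticket 2 (Missing icon): agent_id=3 -> matches Olivia
  - ticket 3 (Broken link): agent_id=1 -> matches Frank
  - ticket 4 (Login fails): agent_id=2 -> matches Bob
  - ticket 5 (Wrong total): agent_id=1 -> matches Frank
  - ticket 6 (Off by one): agent_id=3 -> matches Olivia
  - ticket 7 (Slow page load): agent_id=2 -> matches Bob
  - ticket 8 (Stale cache): agent_id=3 -> matches Olivia
  - ticket 9 (Memory leak): agent_id=NULL, no match -> kept with NULL
All 9 rows appear; 1 has NULL agent.

SQL:
SELECT a.title, b.name AS agent
FROM tickets a
LEFT JOIN agents b ON a.agent_id = b.id

Result:
title          | agent 
---------------+-------
Race condition | Bob   
Missing icon   | Olivia
Broken link    | Frank 
Login fails    | Bob   
Wrong total    | Frank 
Off by one     | Olivia
Slow page load | Bob   
Stale cache    | Olivia
Memory leak    | NULL  


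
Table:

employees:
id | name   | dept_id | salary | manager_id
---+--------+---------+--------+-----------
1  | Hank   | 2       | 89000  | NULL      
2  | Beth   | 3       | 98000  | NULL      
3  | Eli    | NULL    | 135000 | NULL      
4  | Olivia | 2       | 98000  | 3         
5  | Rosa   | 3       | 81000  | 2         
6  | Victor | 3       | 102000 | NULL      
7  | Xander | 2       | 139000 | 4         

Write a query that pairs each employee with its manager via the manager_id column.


This is a self-join: employees is joined to a second copy of itself, matching each row's manager_id to another row's id. Use LEFT JOIN so rows with manager_id=NULL are kept.
  - employee 1 (Hank): manager_id=NULL -> NULL
  - employee 2 (Beth): manager_id=NULL -> NULL
  - employee 3 (Eli): manager_id=NULL -> NULL
  - employee 4 (Olivia): manager_id=3 -> Eli
  - employee 5 (Rosa): manager_id=2 -> Beth
  - employee 6 (Victor): manager_id=NULL -> NULL
  - employee 7 (Xander): manager_id=4 -> Olivia

SQL:
SELECT a.name AS item, b.name AS manager
FROM employees a
LEFT JOIN employees b ON a.manager_id = b.id

Result:
item   | manager
-------+--------
Hank   | NULL   
Beth   | NULL   
Eli    | NULL   
Olivia | Eli    
Rosa   | Beth   
Victor | NULL   
Xander | Olivia 


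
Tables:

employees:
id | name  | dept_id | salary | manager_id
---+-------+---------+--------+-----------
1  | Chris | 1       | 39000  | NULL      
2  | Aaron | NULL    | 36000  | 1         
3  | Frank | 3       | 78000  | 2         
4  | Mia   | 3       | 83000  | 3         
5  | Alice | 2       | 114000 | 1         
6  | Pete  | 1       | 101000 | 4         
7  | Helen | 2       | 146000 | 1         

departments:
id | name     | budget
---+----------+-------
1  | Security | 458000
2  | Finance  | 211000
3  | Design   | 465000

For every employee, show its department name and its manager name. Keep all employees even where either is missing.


Two LEFT JOINs from the same base table employees: one to departments via dept_id, one to employees itself via manager_id. Both are LEFT so every employee is preserved.
Match against departments:
  - employee 1 (Chris): dept_id=1 -> matches Security
  - employee 2 (Aaron): dept_id=NULL, no match -> kept with NULL
  - employee 3 (Frank): dept_id=3 -> matches Design
  - employee 4 (Mia): dept_id=3 -> matches Design
  - employee 5 (Alice): dept_id=2 -> matches Finance
  - employee 6 (Pete): dept_id=1 -> matches Security
  - employee 7 (Helen): dept_id=2 -> matches Finance
Match against employees (self):
  - employee 1 (Chris): manager_id=NULL -> NULL
  - employee 2 (Aaron): manager_id=1 -> Chris
  - employee 3 (Frank): manager_id=2 -> Aaron
  - employee 4 (Mia): manager_id=3 -> Frank
  - employee 5 (Alice): manager_id=1 -> Chris
  - employee 6 (Pete): manager_id=4 -> Mia
  - employee 7 (Helen): manager_id=1 -> Chris

SQL:
SELECT a.name, b.name AS department, c.name AS manager
FROM employees a
LEFT JOIN departments b ON a.dept_id = b.id
LEFT JOIN employees c ON a.manager_id = c.id

Result:
name  | department | manager
------+------------+--------
Chris | Security   | NULL   
Aaron | NULL       | Chris  
Frank | Design     | Aaron  
Mia   | Design     | Frank  
Alice | Finance    | Chris  
Pete  | Security   | Mia    
Helen | Finance    | Chris  


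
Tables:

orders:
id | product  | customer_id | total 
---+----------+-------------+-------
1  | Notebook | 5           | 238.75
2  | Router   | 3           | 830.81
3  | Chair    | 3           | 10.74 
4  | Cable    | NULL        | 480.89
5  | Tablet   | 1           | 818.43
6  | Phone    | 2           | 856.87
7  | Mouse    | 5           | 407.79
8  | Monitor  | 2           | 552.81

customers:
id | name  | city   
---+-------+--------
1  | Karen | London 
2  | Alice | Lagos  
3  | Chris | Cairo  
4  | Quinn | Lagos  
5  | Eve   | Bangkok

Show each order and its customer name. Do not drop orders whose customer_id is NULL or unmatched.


LEFT JOIN keeps every row from orders (the left table); where customer_id has no match in customers, the customer columns become NULL. Walk through each order:
  - order 1 (Notebook): customer_id=5 -> matches Eve
  - order 2 (Router): customer_id=3 -> matches Chris
  - order 3 (Chair): customer_id=3 -> matches Chris
  - order 4 (Cable): customer_id=NULL, no match -> kept with NULL
  - order 5 (Tablet): customer_id=1 -> matches Karen
  - order 6 (Phone): customer_id=2 -> matches Alice
  - order 7 (Mouse): customer_id=5 -> matches Eve
  - order 8 (Monitor): customer_id=2 -> matches Alice
All 8 rows appear; 1 has NULL customer.

SQL:
SELECT a.product, b.name AS customer
FROM orders a
LEFT JOIN customers b ON a.customer_id = b.id

Result:
product  | customer
---------+---------
Notebook | Eve     
Router   | Chris   
Chair    | Chris   
Cable    | NULL    
Tablet   | Karen   
Phone    | Alice   
Mouse    | Eve     
Monitor  | Alice   


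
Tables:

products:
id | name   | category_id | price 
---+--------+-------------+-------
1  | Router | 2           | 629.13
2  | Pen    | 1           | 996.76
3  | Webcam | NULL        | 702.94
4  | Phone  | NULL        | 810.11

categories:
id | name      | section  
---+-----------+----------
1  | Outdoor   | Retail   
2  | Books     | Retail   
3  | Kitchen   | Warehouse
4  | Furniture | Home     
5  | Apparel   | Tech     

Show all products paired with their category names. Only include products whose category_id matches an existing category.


INNER JOIN keeps only products rows whose category_id matches an id in categories. Walk through each product:
  - product 1 (Router): category_id=2 -> matches Books
  - product 2 (Pen): category_id=1 -> matches Outdoor
  - product 3 (Webcam): category_id=NULL, no match -> dropped
  - product 4 (Phone): category_id=NULL, no match -> dropped
So 2 of 4 rows are dropped.

SQL:
SELECT a.name, b.name AS category
FROM products a
INNER JOIN categories b ON a.category_id = b.id

Result:
name   | category
-------+---------
Router | Books   
Pen    | Outdoor 


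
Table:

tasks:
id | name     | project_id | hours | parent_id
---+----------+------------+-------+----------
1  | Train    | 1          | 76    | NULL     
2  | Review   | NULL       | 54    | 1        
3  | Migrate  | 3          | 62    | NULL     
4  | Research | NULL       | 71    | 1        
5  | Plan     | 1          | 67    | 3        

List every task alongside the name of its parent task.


This is a self-join: tasks is joined to a second copy of itself, matching each row's parent_id to another row's id. Use LEFT JOIN so rows with parent_id=NULL are kept.
  - task 1 (Train): parent_id=NULL -> NULL
  - task 2 (Review): parent_id=1 -> Train
  - task 3 (Migrate): parent_id=NULL -> NULL
  - task 4 (Research): parent_id=1 -> Train
  - task 5 (Plan): parent_id=3 -> Migrate

SQL:
SELECT a.name AS item, b.name AS parent
FROM tasks a
LEFT JOIN tasks b ON a.parent_id = b.id

Result:
item     | parent 
---------+--------
Train    | NULL   
Review   | Train  
Migrate  | NULL   
Research | Train  
Plan     | Migrate


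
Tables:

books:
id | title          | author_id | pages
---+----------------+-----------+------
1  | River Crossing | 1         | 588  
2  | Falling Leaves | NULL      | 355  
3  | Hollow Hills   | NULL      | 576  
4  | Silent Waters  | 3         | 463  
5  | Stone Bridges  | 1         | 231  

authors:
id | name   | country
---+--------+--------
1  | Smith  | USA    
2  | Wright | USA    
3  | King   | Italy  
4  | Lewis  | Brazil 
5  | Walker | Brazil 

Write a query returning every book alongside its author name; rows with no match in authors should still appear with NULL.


LEFT JOIN keeps every row from books (the left table); where author_id has no match in authors, the author columns become NULL. Walk through each book:
  - book 1 (River Crossing): author_id=1 -> matches Smith
  - book 2 (Falling Leaves): author_id=NULL, no match -> kept with NULL
  - book 3 (Hollow Hills): author_id=NULL, no match -> kept with NULL
  - book 4 (Silent Waters): author_id=3 -> matches King
  - book 5 (Stone Bridges): author_id=1 -> matches Smith
All 5 rows appear; 2 have NULL author.

SQL:
SELECT a.title, b.name AS author
FROM books a
LEFT JOIN authors b ON a.author_id = b.id

Result:
title          | author
---------------+-------
River Crossing | Smith 
Falling Leaves | NULL  
Hollow Hills   | NULL  
Silent Waters  | King  
Stone Bridges  | Smith 
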